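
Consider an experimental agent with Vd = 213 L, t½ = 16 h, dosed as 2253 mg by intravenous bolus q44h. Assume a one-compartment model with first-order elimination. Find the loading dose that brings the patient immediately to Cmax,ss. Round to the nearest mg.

f = (1/2)^(44/16) ≈ 0.148651; accumulation ratio R = 1/(1−f) ≈ 1.17461.
Loading dose to hit Cmax,ss on first dose: D_load = D_maint·R ≈ 2253 × 1.17461 ≈ 2646.40 mg.

2646 mg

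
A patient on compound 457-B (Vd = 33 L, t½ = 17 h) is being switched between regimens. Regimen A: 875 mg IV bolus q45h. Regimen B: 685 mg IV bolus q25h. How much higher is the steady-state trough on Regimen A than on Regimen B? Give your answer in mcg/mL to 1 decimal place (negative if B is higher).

Regimen A: f = (1/2)^(45/17) ≈ 0.1596; Cmin,ss = (875/33)·f/(1−f) ≈ 5.035 mcg/mL.
Regimen B: f = (1/2)^(25/17) ≈ 0.3608; Cmin,ss = (685/33)·f/(1−f) ≈ 11.717 mcg/mL.
Difference ≈ 5.035 − 11.717 ≈ -6.682 mcg/mL.

-6.7 mcg/mL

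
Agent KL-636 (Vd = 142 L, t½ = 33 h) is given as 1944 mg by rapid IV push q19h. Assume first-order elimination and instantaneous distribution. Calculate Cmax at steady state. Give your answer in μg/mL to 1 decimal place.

τ/t½ = 19/33 ≈ 0.57576, so fraction remaining f = (1/2)^(19/33) ≈ 0.6709.
At steady state, accumulation factor R = 1/(1 − e^(−kτ)) ≈ 3.0386.
Single-dose peak C₀ = D/Vd = 1944/142 ≈ 13.690 μg/mL.
Steady-state peak Cmax,ss = C₀·R ≈ 13.690 × 3.0386 ≈ 41.598 μg/mL.

41.6 μg/mL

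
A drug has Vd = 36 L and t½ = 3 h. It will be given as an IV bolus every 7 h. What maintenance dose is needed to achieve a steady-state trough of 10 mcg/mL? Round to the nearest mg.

1454 mg

τ/t½ = 7/3 ≈ 2.3333, so f = (1/2)^(7/3) ≈ 0.198425.
Cmin,ss = (D/Vd)·f/(1−f), so D = Cmin,ss·Vd·(1−f)/f.
D = 10 × 36 × (1−f)/f ≈ 10 × 36 × 4.03969 ≈ 1454.29 mg.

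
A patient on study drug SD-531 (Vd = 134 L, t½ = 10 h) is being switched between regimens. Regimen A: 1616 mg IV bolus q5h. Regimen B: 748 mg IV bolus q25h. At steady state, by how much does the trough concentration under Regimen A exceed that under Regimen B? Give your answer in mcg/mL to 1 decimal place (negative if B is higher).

27.9 mcg/mL

Regimen A: f = (1/2)^(5/10) ≈ 0.7071; Cmin,ss = (1616/134)·f/(1−f) ≈ 29.114 mcg/mL.
Regimen B: f = (1/2)^(25/10) ≈ 0.1768; Cmin,ss = (748/134)·f/(1−f) ≈ 1.199 mcg/mL.
Difference ≈ 29.114 − 1.199 ≈ 27.915 mcg/mL.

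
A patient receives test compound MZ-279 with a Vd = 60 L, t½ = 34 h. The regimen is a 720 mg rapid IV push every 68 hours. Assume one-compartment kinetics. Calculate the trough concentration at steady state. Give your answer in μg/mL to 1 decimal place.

4.0 μg/mL

The dosing interval is 2 half-lives, so f = 2^(−2) = 0.25.
Accumulation ratio R = 1/(1 − f) = 1/0.75 = 4/3.
Single-dose peak C₀ = D/Vd = 720/60 = 12 μg/mL.
Steady-state peak Cmax,ss = C₀·R = 12 × 4/3 ≈ 16.000 μg/mL.
Steady-state trough Cmin,ss = Cmax,ss·f ≈ 16.000 × 0.25 ≈ 4.000 μg/mL.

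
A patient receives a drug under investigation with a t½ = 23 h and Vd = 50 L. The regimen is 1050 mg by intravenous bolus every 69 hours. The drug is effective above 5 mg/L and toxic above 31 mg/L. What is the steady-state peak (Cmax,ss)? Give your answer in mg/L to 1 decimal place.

The dosing interval is 3 half-lives, so f = 2^(−3) = 0.125.
Accumulation ratio R = 1/(1 − f) = 1/0.875 = 8/7.
Single-dose peak C₀ = D/Vd = 1050/50 = 21 mg/L.
Steady-state peak Cmax,ss = C₀·R = 21 × 8/7 ≈ 24.000 mg/L.
Peak 24.0 mg/L vs MTC 31 mg/L: below toxic threshold.

24.0 mg/L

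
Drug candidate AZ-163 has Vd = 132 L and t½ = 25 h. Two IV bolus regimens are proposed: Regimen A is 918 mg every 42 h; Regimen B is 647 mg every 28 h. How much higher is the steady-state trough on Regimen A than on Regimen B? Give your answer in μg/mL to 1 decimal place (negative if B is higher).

-1.0 μg/mL

Regimen A: f = (1/2)^(42/25) ≈ 0.3121; Cmin,ss = (918/132)·f/(1−f) ≈ 3.155 μg/mL.
Regimen B: f = (1/2)^(28/25) ≈ 0.4601; Cmin,ss = (647/132)·f/(1−f) ≈ 4.177 μg/mL.
Difference ≈ 3.155 − 4.177 ≈ -1.022 μg/mL.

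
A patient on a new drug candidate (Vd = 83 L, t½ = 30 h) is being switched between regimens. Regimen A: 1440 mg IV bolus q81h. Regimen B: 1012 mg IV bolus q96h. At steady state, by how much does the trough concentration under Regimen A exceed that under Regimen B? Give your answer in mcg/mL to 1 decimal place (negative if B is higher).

1.7 mcg/mL

Regimen A: f = (1/2)^(81/30) ≈ 0.1539; Cmin,ss = (1440/83)·f/(1−f) ≈ 3.156 mcg/mL.
Regimen B: f = (1/2)^(96/30) ≈ 0.1088; Cmin,ss = (1012/83)·f/(1−f) ≈ 1.489 mcg/mL.
Difference ≈ 3.156 − 1.489 ≈ 1.667 mcg/mL.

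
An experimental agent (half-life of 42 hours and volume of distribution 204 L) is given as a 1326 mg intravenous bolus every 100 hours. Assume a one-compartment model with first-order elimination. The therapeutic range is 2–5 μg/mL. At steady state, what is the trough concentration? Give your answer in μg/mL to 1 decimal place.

k = ln2/t½ = ln2/42 ≈ 0.016504 h⁻¹; fraction remaining f = e^(−kτ) = e^(−0.016504×100) ≈ 0.1920.
At steady state, accumulation factor R = 1/(1 − e^(−kτ)) ≈ 1.2376.
Each bolus raises the concentration by D/Vd = 1326/204 ≈ 6.500 μg/mL.
Steady-state peak Cmax,ss = C₀·R ≈ 6.500 × 1.2376 ≈ 8.044 μg/mL.
Steady-state trough Cmin,ss = Cmax,ss·f ≈ 8.044 × 0.1920 ≈ 1.544 μg/mL.
Trough 1.5 μg/mL vs MEC 2 μg/mL: subtherapeutic.

1.5 μg/mL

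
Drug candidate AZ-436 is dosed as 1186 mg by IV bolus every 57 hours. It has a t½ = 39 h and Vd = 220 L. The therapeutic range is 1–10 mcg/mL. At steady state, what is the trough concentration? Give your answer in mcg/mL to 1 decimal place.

3.1 mcg/mL

k = ln2/t½ = ln2/39 ≈ 0.017773 h⁻¹; fraction remaining f = e^(−kτ) = e^(−0.017773×57) ≈ 0.3631.
Accumulation ratio R = 1/(1 − f) ≈ 1/0.6369 ≈ 1.5701.
Each bolus raises the concentration by D/Vd = 1186/220 ≈ 5.391 mcg/mL.
Cmax,ss = C₀/(1 − f) ≈ 5.391/0.6369 ≈ 8.464 mcg/mL.
Steady-state trough Cmin,ss = Cmax,ss·f ≈ 8.464 × 0.3631 ≈ 3.073 mcg/mL.
Trough 3.1 mcg/mL vs MEC 1 mcg/mL: adequate.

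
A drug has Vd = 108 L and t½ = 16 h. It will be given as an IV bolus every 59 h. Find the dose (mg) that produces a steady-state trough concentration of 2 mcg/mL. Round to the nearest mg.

τ/t½ = 59/16 ≈ 3.6875, so f = (1/2)^(59/16) ≈ 0.077616.
Cmin,ss = (D/Vd)·f/(1−f), so D = Cmin,ss·Vd·(1−f)/f.
D = 2 × 108 × (1−f)/f ≈ 2 × 108 × 11.88394 ≈ 2566.93 mg.

2567 mg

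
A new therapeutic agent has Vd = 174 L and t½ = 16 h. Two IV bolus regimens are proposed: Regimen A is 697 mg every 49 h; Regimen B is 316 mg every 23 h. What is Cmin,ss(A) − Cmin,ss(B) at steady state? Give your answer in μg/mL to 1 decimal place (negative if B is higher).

-0.5 μg/mL

Regimen A: f = (1/2)^(49/16) ≈ 0.1197; Cmin,ss = (697/174)·f/(1−f) ≈ 0.545 μg/mL.
Regimen B: f = (1/2)^(23/16) ≈ 0.3692; Cmin,ss = (316/174)·f/(1−f) ≈ 1.063 μg/mL.
Difference ≈ 0.545 − 1.063 ≈ -0.518 μg/mL.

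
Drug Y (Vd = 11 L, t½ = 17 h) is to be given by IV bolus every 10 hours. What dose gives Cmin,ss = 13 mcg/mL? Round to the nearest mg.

72 mg

τ/t½ = 10/17 ≈ 0.58824, so f = (1/2)^(10/17) ≈ 0.665156.
Cmin,ss = (D/Vd)·f/(1−f), so D = Cmin,ss·Vd·(1−f)/f.
D = 13 × 11 × (1−f)/f ≈ 13 × 11 × 0.50341 ≈ 71.99 mg.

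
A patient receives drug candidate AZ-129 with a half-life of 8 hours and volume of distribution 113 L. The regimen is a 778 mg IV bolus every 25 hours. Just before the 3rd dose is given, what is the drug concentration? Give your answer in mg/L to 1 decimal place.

f = (1/2)^(τ/t½) = (1/2)^(25/8) ≈ 0.1146.
C₀ = D/Vd = 778/113 ≈ 6.885 mg/L.
Before the 3rd dose, 2 doses have been given. Superposition: Cmin = C₀·(f + f²).
≈ 6.885 × (0.1146 + 0.0131) ≈ 6.885 × 0.1277 ≈ 0.879 mg/L.

0.9 mg/L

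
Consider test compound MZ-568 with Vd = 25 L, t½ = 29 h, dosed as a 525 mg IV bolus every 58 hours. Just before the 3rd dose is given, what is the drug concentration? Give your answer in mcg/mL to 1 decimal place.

6.6 mcg/mL

f = (1/2)^(τ/t½) = (1/2)^(58/29) ≈ 0.2500.
C₀ = D/Vd = 525/25 ≈ 21.000 mcg/mL.
Before the 3rd dose, 2 doses have been given. Superposition: Cmin = C₀·(f + f²).
≈ 21.000 × (0.2500 + 0.0625) ≈ 21.000 × 0.3125 ≈ 6.562 mcg/mL.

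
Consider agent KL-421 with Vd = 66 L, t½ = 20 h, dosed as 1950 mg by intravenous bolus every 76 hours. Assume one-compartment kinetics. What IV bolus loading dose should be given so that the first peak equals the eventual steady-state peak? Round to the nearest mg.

f = (1/2)^(76/20) ≈ 0.071794; accumulation ratio R = 1/(1−f) ≈ 1.07735.
Loading dose to hit Cmax,ss on first dose: D_load = D_maint·R ≈ 1950 × 1.07735 ≈ 2100.83 mg.

2101 mg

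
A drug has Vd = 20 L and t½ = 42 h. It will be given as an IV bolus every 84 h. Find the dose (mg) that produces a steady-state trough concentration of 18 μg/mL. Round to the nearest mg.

τ/t½ = 84/42 ≈ 2, so f = (1/2)^(84/42) ≈ 0.250000.
Cmin,ss = (D/Vd)·f/(1−f), so D = Cmin,ss·Vd·(1−f)/f.
D = 18 × 20 × (1−f)/f ≈ 18 × 20 × 3.00000 ≈ 1080.00 mg.

1080 mg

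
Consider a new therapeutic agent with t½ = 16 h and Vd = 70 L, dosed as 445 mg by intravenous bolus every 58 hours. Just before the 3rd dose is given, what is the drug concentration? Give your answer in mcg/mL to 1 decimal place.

0.6 mcg/mL

f = (1/2)^(τ/t½) = (1/2)^(58/16) ≈ 0.0811.
C₀ = D/Vd = 445/70 ≈ 6.357 mcg/mL.
Before the 3rd dose, 2 doses have been given. Superposition: Cmin = C₀·(f + f²).
≈ 6.357 × (0.0811 + 0.0066) ≈ 6.357 × 0.0877 ≈ 0.558 mcg/mL.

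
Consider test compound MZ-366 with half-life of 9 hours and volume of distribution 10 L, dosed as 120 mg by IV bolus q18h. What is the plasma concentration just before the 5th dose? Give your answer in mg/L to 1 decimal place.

f = (1/2)^(τ/t½) = (1/2)^(18/9) ≈ 0.2500.
C₀ = D/Vd = 120/10 ≈ 12.000 mg/L.
Before the 5th dose, 4 doses have been given. Superposition: Cmin = C₀·(f + f² + … + f^4).
≈ 12.000 × (0.2500 + 0.0625 + 0.0156 + 0.0039) ≈ 12.000 × 0.3320 ≈ 3.984 mg/L.

4.0 mg/L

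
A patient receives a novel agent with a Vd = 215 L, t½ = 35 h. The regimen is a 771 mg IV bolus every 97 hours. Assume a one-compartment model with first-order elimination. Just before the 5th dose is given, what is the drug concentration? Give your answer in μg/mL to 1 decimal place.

0.6 μg/mL

f = (1/2)^(τ/t½) = (1/2)^(97/35) ≈ 0.1465.
C₀ = D/Vd = 771/215 ≈ 3.586 μg/mL.
Before the 5th dose, 4 doses have been given. Superposition: Cmin = C₀·(f + f² + … + f^4).
≈ 3.586 × (0.1465 + 0.0215 + 0.0031 + 0.0005) ≈ 3.586 × 0.1716 ≈ 0.615 μg/mL.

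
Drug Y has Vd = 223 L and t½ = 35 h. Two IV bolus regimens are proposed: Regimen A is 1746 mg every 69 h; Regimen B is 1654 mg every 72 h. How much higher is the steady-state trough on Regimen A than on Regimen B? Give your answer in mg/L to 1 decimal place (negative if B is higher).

0.3 mg/L

Regimen A: f = (1/2)^(69/35) ≈ 0.2550; Cmin,ss = (1746/223)·f/(1−f) ≈ 2.680 mg/L.
Regimen B: f = (1/2)^(72/35) ≈ 0.2403; Cmin,ss = (1654/223)·f/(1−f) ≈ 2.346 mg/L.
Difference ≈ 2.680 − 2.346 ≈ 0.334 mg/L.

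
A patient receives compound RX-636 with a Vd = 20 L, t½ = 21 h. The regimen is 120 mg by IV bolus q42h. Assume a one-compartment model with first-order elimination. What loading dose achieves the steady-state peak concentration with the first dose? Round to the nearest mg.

f = (1/2)^(42/21) ≈ 0.250000; accumulation ratio R = 1/(1−f) ≈ 1.33333.
Loading dose to hit Cmax,ss on first dose: D_load = D_maint·R ≈ 120 × 1.33333 ≈ 160.00 mg.

160 mg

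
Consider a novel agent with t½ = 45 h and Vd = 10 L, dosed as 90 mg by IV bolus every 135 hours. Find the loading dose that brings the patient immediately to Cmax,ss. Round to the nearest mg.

103 mg

f = (1/2)^(135/45) ≈ 0.125000; accumulation ratio R = 1/(1−f) ≈ 1.14286.
Loading dose to hit Cmax,ss on first dose: D_load = D_maint·R ≈ 90 × 1.14286 ≈ 102.86 mg.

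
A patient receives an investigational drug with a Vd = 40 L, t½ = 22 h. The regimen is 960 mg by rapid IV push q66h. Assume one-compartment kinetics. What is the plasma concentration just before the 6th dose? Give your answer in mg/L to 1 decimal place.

3.4 mg/L

f = (1/2)^(τ/t½) = (1/2)^(66/22) ≈ 0.1250.
C₀ = D/Vd = 960/40 ≈ 24.000 mg/L.
Before the 6th dose, 5 doses have been given. Superposition: Cmin = C₀·(f + f² + … + f^5).
≈ 24.000 × (0.1250 + 0.0156 + 0.0020 + 0.0002 + 0.0000) ≈ 24.000 × 0.1428 ≈ 3.427 mg/L.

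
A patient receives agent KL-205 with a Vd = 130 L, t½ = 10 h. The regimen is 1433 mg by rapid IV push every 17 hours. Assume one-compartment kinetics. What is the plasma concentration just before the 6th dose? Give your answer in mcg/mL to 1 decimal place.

4.9 mcg/mL

f = (1/2)^(τ/t½) = (1/2)^(17/10) ≈ 0.3078.
C₀ = D/Vd = 1433/130 ≈ 11.023 mcg/mL.
Before the 6th dose, 5 doses have been given. Superposition: Cmin = C₀·(f + f² + … + f^5).
≈ 11.023 × (0.3078 + 0.0947 + 0.0292 + 0.0090 + 0.0028) ≈ 11.023 × 0.4435 ≈ 4.889 mcg/mL.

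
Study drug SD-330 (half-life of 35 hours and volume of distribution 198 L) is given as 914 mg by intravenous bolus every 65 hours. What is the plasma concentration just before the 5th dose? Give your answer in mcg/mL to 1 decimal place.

f = (1/2)^(τ/t½) = (1/2)^(65/35) ≈ 0.2760.
C₀ = D/Vd = 914/198 ≈ 4.616 mcg/mL.
Before the 5th dose, 4 doses have been given. Superposition: Cmin = C₀·(f + f² + … + f^4).
≈ 4.616 × (0.2760 + 0.0762 + 0.0210 + 0.0058) ≈ 4.616 × 0.3790 ≈ 1.749 mcg/mL.

1.7 mcg/mL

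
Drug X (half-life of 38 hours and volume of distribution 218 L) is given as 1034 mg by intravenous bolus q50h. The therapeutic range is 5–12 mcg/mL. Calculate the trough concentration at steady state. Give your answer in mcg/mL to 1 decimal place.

3.2 mcg/mL

k = ln2/t½ = ln2/38 ≈ 0.018241 h⁻¹; fraction remaining f = e^(−kτ) = e^(−0.018241×50) ≈ 0.4017.
Each bolus raises the concentration by D/Vd = 1034/218 ≈ 4.743 mcg/mL.
Steady-state trough Cmin,ss = C₀·f/(1−f) ≈ 4.743 × 0.4017/0.5983 ≈ 3.184 mcg/mL.
Trough 3.2 mcg/mL vs MEC 5 mcg/mL: subtherapeutic.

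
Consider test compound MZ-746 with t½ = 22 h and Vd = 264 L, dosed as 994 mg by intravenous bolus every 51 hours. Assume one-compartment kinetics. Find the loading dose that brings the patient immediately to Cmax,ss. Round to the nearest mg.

f = (1/2)^(51/22) ≈ 0.200520; accumulation ratio R = 1/(1−f) ≈ 1.25081.
Loading dose to hit Cmax,ss on first dose: D_load = D_maint·R ≈ 994 × 1.25081 ≈ 1243.31 mg.

1243 mg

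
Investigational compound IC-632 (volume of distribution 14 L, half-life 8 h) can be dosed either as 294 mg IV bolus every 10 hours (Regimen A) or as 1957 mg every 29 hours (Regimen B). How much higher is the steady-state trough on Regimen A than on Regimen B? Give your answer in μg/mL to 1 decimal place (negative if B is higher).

2.9 μg/mL

Regimen A: f = (1/2)^(10/8) ≈ 0.4204; Cmin,ss = (294/14)·f/(1−f) ≈ 15.232 μg/mL.
Regimen B: f = (1/2)^(29/8) ≈ 0.0811; Cmin,ss = (1957/14)·f/(1−f) ≈ 12.337 μg/mL.
Difference ≈ 15.232 − 12.337 ≈ 2.895 μg/mL.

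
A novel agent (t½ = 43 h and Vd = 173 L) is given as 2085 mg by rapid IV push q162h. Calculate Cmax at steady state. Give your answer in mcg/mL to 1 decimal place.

13.0 mcg/mL

k = ln2/t½ = ln2/43 ≈ 0.016120 h⁻¹; fraction remaining f = e^(−kτ) = e^(−0.016120×162) ≈ 0.0734.
Accumulation ratio R = 1/(1 − f) ≈ 1/0.9266 ≈ 1.0792.
Each bolus raises the concentration by D/Vd = 2085/173 ≈ 12.052 mcg/mL.
Cmax,ss = C₀/(1 − f) ≈ 12.052/0.9266 ≈ 13.007 mcg/mL.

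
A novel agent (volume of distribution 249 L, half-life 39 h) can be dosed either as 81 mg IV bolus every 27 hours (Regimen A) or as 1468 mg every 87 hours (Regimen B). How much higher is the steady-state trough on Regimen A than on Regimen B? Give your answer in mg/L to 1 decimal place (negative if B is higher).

-1.1 mg/L

Regimen A: f = (1/2)^(27/39) ≈ 0.6189; Cmin,ss = (81/249)·f/(1−f) ≈ 0.528 mg/L.
Regimen B: f = (1/2)^(87/39) ≈ 0.2130; Cmin,ss = (1468/249)·f/(1−f) ≈ 1.596 mg/L.
Difference ≈ 0.528 − 1.596 ≈ -1.068 mg/L.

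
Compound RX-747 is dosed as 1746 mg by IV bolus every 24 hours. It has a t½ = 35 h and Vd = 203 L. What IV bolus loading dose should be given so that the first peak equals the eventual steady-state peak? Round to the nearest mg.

4615 mg

f = (1/2)^(24/35) ≈ 0.621698; accumulation ratio R = 1/(1−f) ≈ 2.64339.
Loading dose to hit Cmax,ss on first dose: D_load = D_maint·R ≈ 1746 × 2.64339 ≈ 4615.36 mg.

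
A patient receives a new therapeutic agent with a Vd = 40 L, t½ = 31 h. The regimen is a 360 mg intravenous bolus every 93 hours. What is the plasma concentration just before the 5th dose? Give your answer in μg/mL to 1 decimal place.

f = (1/2)^(τ/t½) = (1/2)^(93/31) ≈ 0.1250.
C₀ = D/Vd = 360/40 ≈ 9.000 μg/mL.
Before the 5th dose, 4 doses have been given. Superposition: Cmin = C₀·(f + f² + … + f^4).
≈ 9.000 × (0.1250 + 0.0156 + 0.0020 + 0.0002) ≈ 9.000 × 0.1428 ≈ 1.285 μg/mL.

1.3 μg/mL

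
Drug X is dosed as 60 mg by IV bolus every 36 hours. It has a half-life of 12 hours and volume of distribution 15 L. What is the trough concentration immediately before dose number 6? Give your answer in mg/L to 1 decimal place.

f = (1/2)^(τ/t½) = (1/2)^(36/12) ≈ 0.1250.
C₀ = D/Vd = 60/15 ≈ 4.000 mg/L.
Before the 6th dose, 5 doses have been given. Superposition: Cmin = C₀·(f + f² + … + f^5).
≈ 4.000 × (0.1250 + 0.0156 + 0.0020 + 0.0002 + 0.0000) ≈ 4.000 × 0.1428 ≈ 0.571 mg/L.

0.6 mg/L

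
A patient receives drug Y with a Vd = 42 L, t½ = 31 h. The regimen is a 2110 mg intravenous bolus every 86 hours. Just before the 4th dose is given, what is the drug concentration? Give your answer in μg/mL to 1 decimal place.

f = (1/2)^(τ/t½) = (1/2)^(86/31) ≈ 0.1462.
C₀ = D/Vd = 2110/42 ≈ 50.238 μg/mL.
Before the 4th dose, 3 doses have been given. Superposition: Cmin = C₀·(f + f² + … + f^3).
≈ 50.238 × (0.1462 + 0.0214 + 0.0031) ≈ 50.238 × 0.1707 ≈ 8.576 μg/mL.

8.6 μg/mL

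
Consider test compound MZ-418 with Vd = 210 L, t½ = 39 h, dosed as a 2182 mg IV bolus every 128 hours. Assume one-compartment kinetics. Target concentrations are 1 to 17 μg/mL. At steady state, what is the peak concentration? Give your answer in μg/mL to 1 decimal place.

11.6 μg/mL

τ/t½ = 128/39 ≈ 3.2821, so fraction remaining f = (1/2)^(128/39) ≈ 0.1028.
Accumulation ratio R = 1/(1 − f) ≈ 1/0.8972 ≈ 1.1146.
Single-dose peak C₀ = D/Vd = 2182/210 ≈ 10.390 μg/mL.
Steady-state peak Cmax,ss = C₀·R ≈ 10.390 × 1.1146 ≈ 11.581 μg/mL.
Peak 11.6 μg/mL vs MTC 17 μg/mL: below toxic threshold.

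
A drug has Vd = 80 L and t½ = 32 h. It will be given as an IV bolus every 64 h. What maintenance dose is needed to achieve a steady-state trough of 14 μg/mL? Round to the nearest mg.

3360 mg

τ/t½ = 64/32 ≈ 2, so f = (1/2)^(64/32) ≈ 0.250000.
Cmin,ss = (D/Vd)·f/(1−f), so D = Cmin,ss·Vd·(1−f)/f.
D = 14 × 80 × (1−f)/f ≈ 14 × 80 × 3.00000 ≈ 3360.00 mg.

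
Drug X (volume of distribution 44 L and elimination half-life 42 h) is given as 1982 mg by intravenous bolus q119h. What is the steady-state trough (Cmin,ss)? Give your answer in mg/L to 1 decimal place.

7.4 mg/L

τ/t½ = 119/42 ≈ 2.8333, so fraction remaining f = (1/2)^(119/42) ≈ 0.1403.
Single-dose peak C₀ = D/Vd = 1982/44 ≈ 45.045 mg/L.
Steady-state trough Cmin,ss = C₀·f/(1−f) ≈ 45.045 × 0.1403/0.8597 ≈ 7.351 mg/L.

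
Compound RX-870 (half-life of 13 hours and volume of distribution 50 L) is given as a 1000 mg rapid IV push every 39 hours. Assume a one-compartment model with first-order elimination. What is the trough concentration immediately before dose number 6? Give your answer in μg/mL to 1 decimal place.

2.9 μg/mL

f = (1/2)^(τ/t½) = (1/2)^(39/13) ≈ 0.1250.
C₀ = D/Vd = 1000/50 ≈ 20.000 μg/mL.
Before the 6th dose, 5 doses have been given. Superposition: Cmin = C₀·(f + f² + … + f^5).
≈ 20.000 × (0.1250 + 0.0156 + 0.0020 + 0.0002 + 0.0000) ≈ 20.000 × 0.1428 ≈ 2.856 μg/mL.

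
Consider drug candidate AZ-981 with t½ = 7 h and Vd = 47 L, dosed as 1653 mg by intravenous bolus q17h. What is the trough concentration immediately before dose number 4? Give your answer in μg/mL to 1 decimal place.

f = (1/2)^(τ/t½) = (1/2)^(17/7) ≈ 0.1857.
C₀ = D/Vd = 1653/47 ≈ 35.170 μg/mL.
Before the 4th dose, 3 doses have been given. Superposition: Cmin = C₀·(f + f² + … + f^3).
≈ 35.170 × (0.1857 + 0.0345 + 0.0064) ≈ 35.170 × 0.2266 ≈ 7.970 μg/mL.

8.0 μg/mL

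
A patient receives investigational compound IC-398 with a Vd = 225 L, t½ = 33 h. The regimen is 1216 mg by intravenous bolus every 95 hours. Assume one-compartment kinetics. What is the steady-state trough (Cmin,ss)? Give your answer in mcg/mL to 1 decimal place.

τ/t½ = 95/33 ≈ 2.8788, so fraction remaining f = (1/2)^(95/33) ≈ 0.1360.
Accumulation ratio R = 1/(1 − f) ≈ 1/0.8640 ≈ 1.1574.
Single-dose peak C₀ = D/Vd = 1216/225 ≈ 5.404 mcg/mL.
Cmax,ss = C₀/(1 − f) ≈ 5.404/0.8640 ≈ 6.255 mcg/mL.
Steady-state trough Cmin,ss = Cmax,ss·f ≈ 6.255 × 0.1360 ≈ 0.851 mcg/mL.

0.9 mcg/mL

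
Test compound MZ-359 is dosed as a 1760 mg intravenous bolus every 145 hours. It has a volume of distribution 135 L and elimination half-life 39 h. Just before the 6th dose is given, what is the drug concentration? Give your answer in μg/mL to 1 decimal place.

f = (1/2)^(τ/t½) = (1/2)^(145/39) ≈ 0.0760.
C₀ = D/Vd = 1760/135 ≈ 13.037 μg/mL.
Before the 6th dose, 5 doses have been given. Superposition: Cmin = C₀·(f + f² + … + f^5).
≈ 13.037 × (0.0760 + 0.0058 + 0.0004 + 0.0000 + 0.0000) ≈ 13.037 × 0.0822 ≈ 1.072 μg/mL.

1.1 μg/mL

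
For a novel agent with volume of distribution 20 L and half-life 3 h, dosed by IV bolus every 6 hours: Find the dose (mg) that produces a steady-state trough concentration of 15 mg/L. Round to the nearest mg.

900 mg

τ/t½ = 6/3 ≈ 2, so f = (1/2)^(6/3) ≈ 0.250000.
Cmin,ss = (D/Vd)·f/(1−f), so D = Cmin,ss·Vd·(1−f)/f.
D = 15 × 20 × (1−f)/f ≈ 15 × 20 × 3.00000 ≈ 900.00 mg.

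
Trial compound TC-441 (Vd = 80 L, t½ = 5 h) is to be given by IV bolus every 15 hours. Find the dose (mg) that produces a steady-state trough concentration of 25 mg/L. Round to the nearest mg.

14000 mg

τ/t½ = 15/5 ≈ 3, so f = (1/2)^(15/5) ≈ 0.125000.
Cmin,ss = (D/Vd)·f/(1−f), so D = Cmin,ss·Vd·(1−f)/f.
D = 25 × 80 × (1−f)/f ≈ 25 × 80 × 7.00000 ≈ 14000.00 mg.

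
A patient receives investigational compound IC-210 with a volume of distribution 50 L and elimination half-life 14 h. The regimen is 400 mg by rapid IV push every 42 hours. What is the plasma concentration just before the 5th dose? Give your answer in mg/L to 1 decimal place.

1.1 mg/L

f = (1/2)^(τ/t½) = (1/2)^(42/14) ≈ 0.1250.
C₀ = D/Vd = 400/50 ≈ 8.000 mg/L.
Before the 5th dose, 4 doses have been given. Superposition: Cmin = C₀·(f + f² + … + f^4).
≈ 8.000 × (0.1250 + 0.0156 + 0.0020 + 0.0002) ≈ 8.000 × 0.1428 ≈ 1.142 mg/L.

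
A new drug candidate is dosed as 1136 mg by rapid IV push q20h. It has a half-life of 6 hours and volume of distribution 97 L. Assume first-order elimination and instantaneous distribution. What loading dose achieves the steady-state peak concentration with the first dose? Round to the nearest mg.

1261 mg

f = (1/2)^(20/6) ≈ 0.099213; accumulation ratio R = 1/(1−f) ≈ 1.11014.
Loading dose to hit Cmax,ss on first dose: D_load = D_maint·R ≈ 1136 × 1.11014 ≈ 1261.12 mg.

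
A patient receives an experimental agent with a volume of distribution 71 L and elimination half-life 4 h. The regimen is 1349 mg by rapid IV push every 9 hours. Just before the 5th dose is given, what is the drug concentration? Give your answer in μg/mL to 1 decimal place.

5.0 μg/mL

f = (1/2)^(τ/t½) = (1/2)^(9/4) ≈ 0.2102.
C₀ = D/Vd = 1349/71 ≈ 19.000 μg/mL.
Before the 5th dose, 4 doses have been given. Superposition: Cmin = C₀·(f + f² + … + f^4).
≈ 19.000 × (0.2102 + 0.0442 + 0.0093 + 0.0020) ≈ 19.000 × 0.2657 ≈ 5.048 μg/mL.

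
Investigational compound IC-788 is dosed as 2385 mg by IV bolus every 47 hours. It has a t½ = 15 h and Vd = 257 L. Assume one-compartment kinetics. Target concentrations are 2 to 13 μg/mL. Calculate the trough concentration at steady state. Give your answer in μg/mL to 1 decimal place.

1.2 μg/mL

Over one 47-h interval, 47/15 ≈ 3.1333 half-lives elapse, leaving f ≈ 0.1140 of each dose.
Accumulation ratio R = 1/(1 − f) ≈ 1/0.8860 ≈ 1.1287.
Single-dose peak C₀ = D/Vd = 2385/257 ≈ 9.280 μg/mL.
Steady-state peak Cmax,ss = C₀·R ≈ 9.280 × 1.1287 ≈ 10.474 μg/mL.
One interval later, Cmin,ss = Cmax,ss·e^(−kτ) ≈ 10.474 × 0.1140 ≈ 1.194 μg/mL.
Trough 1.2 μg/mL vs MEC 2 μg/mL: subtherapeutic.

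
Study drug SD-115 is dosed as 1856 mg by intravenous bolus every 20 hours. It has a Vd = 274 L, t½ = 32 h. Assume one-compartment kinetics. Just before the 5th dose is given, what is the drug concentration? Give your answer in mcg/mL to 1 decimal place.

f = (1/2)^(τ/t½) = (1/2)^(20/32) ≈ 0.6484.
C₀ = D/Vd = 1856/274 ≈ 6.774 mcg/mL.
Before the 5th dose, 4 doses have been given. Superposition: Cmin = C₀·(f + f² + … + f^4).
≈ 6.774 × (0.6484 + 0.4204 + 0.2726 + 0.1768) ≈ 6.774 × 1.5182 ≈ 10.284 mcg/mL.

10.3 mcg/mL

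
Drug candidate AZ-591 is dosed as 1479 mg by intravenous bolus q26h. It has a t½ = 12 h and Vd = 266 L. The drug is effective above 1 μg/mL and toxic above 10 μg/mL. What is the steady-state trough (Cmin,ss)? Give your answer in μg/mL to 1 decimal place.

k = ln2/t½ = ln2/12 ≈ 0.057762 h⁻¹; fraction remaining f = e^(−kτ) = e^(−0.057762×26) ≈ 0.2227.
At steady state, accumulation factor R = 1/(1 − e^(−kτ)) ≈ 1.2865.
Single-dose peak C₀ = D/Vd = 1479/266 ≈ 5.560 μg/mL.
Steady-state peak Cmax,ss = C₀·R ≈ 5.560 × 1.2865 ≈ 7.153 μg/mL.
One interval later, Cmin,ss = Cmax,ss·e^(−kτ) ≈ 7.153 × 0.2227 ≈ 1.593 μg/mL.
Trough 1.6 μg/mL vs MEC 1 μg/mL: adequate.

1.6 μg/mL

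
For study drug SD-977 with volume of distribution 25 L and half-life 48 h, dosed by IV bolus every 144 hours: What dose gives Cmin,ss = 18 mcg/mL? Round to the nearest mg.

τ/t½ = 144/48 ≈ 3, so f = (1/2)^(144/48) ≈ 0.125000.
Cmin,ss = (D/Vd)·f/(1−f), so D = Cmin,ss·Vd·(1−f)/f.
D = 18 × 25 × (1−f)/f ≈ 18 × 25 × 7.00000 ≈ 3150.00 mg.

3150 mg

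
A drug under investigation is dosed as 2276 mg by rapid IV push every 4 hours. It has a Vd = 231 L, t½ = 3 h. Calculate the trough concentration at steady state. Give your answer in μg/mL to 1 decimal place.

Over one 4-h interval, 4/3 ≈ 1.3333 half-lives elapse, leaving f ≈ 0.3969 of each dose.
At steady state, accumulation factor R = 1/(1 − e^(−kτ)) ≈ 1.6581.
Each bolus raises the concentration by D/Vd = 2276/231 ≈ 9.853 μg/mL.
Steady-state peak Cmax,ss = C₀·R ≈ 9.853 × 1.6581 ≈ 16.337 μg/mL.
One interval later, Cmin,ss = Cmax,ss·e^(−kτ) ≈ 16.337 × 0.3969 ≈ 6.484 μg/mL.

6.5 μg/mL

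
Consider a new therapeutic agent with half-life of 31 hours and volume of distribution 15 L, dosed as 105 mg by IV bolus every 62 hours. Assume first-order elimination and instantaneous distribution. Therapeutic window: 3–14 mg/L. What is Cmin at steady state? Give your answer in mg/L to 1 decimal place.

2.3 mg/L

The dosing interval is 2 half-lives, so f = 2^(−2) = 0.25.
Accumulation ratio R = 1/(1 − f) = 1/0.75 = 4/3.
Single-dose peak C₀ = D/Vd = 105/15 = 7 mg/L.
Steady-state peak Cmax,ss = C₀·R = 7 × 4/3 ≈ 9.333 mg/L.
Steady-state trough Cmin,ss = Cmax,ss·f ≈ 9.333 × 0.25 ≈ 2.333 mg/L.
Trough 2.3 mg/L vs MEC 3 mg/L: subtherapeutic.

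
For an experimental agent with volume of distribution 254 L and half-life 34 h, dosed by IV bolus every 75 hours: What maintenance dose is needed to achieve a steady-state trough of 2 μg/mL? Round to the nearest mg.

τ/t½ = 75/34 ≈ 2.2059, so f = (1/2)^(75/34) ≈ 0.216752.
Cmin,ss = (D/Vd)·f/(1−f), so D = Cmin,ss·Vd·(1−f)/f.
D = 2 × 254 × (1−f)/f ≈ 2 × 254 × 3.61357 ≈ 1835.69 mg.

1836 mg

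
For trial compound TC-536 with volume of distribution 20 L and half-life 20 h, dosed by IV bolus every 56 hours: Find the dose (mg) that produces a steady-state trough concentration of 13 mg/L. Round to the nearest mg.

1551 mg

τ/t½ = 56/20 ≈ 2.8, so f = (1/2)^(56/20) ≈ 0.143587.
Cmin,ss = (D/Vd)·f/(1−f), so D = Cmin,ss·Vd·(1−f)/f.
D = 13 × 20 × (1−f)/f ≈ 13 × 20 × 5.96442 ≈ 1550.75 mg.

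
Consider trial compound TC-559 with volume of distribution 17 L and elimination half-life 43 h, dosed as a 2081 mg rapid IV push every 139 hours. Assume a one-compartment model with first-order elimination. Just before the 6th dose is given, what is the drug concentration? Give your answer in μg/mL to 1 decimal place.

14.6 μg/mL

f = (1/2)^(τ/t½) = (1/2)^(139/43) ≈ 0.1064.
C₀ = D/Vd = 2081/17 ≈ 122.412 μg/mL.
Before the 6th dose, 5 doses have been given. Superposition: Cmin = C₀·(f + f² + … + f^5).
≈ 122.412 × (0.1064 + 0.0113 + 0.0012 + 0.0001 + 0.0000) ≈ 122.412 × 0.1190 ≈ 14.567 μg/mL.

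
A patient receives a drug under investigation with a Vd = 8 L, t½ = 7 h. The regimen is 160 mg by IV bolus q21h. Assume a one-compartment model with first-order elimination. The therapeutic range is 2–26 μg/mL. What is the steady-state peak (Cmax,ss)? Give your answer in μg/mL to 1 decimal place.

22.9 μg/mL

τ = 21 h = 3 half-lives, so f = (1/2)^3 = 0.125.
At steady state, R = 1/(1 − 0.125) = 8/7.
Single-dose peak C₀ = D/Vd = 160/8 = 20 μg/mL.
Steady-state peak Cmax,ss = C₀·R = 20 × 8/7 ≈ 22.857 μg/mL.
Peak 22.9 μg/mL vs MTC 26 μg/mL: below toxic threshold.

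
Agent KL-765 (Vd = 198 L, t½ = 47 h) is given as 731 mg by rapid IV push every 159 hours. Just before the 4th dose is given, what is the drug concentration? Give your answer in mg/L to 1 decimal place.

f = (1/2)^(τ/t½) = (1/2)^(159/47) ≈ 0.0959.
C₀ = D/Vd = 731/198 ≈ 3.692 mg/L.
Before the 4th dose, 3 doses have been given. Superposition: Cmin = C₀·(f + f² + … + f^3).
≈ 3.692 × (0.0959 + 0.0092 + 0.0009) ≈ 3.692 × 0.1060 ≈ 0.391 mg/L.

0.4 mg/L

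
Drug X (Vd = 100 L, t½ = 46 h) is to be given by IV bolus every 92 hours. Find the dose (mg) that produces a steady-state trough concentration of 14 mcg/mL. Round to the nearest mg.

4200 mg

τ/t½ = 92/46 ≈ 2, so f = (1/2)^(92/46) ≈ 0.250000.
Cmin,ss = (D/Vd)·f/(1−f), so D = Cmin,ss·Vd·(1−f)/f.
D = 14 × 100 × (1−f)/f ≈ 14 × 100 × 3.00000 ≈ 4200.00 mg.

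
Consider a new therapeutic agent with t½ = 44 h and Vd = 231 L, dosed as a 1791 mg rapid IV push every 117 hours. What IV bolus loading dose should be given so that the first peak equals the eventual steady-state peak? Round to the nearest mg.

2128 mg

f = (1/2)^(117/44) ≈ 0.158319; accumulation ratio R = 1/(1−f) ≈ 1.18810.
Loading dose to hit Cmax,ss on first dose: D_load = D_maint·R ≈ 1791 × 1.18810 ≈ 2127.89 mg.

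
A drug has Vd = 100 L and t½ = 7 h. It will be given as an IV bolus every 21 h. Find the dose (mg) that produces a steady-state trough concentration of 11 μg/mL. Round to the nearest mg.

τ/t½ = 21/7 ≈ 3, so f = (1/2)^(21/7) ≈ 0.125000.
Cmin,ss = (D/Vd)·f/(1−f), so D = Cmin,ss·Vd·(1−f)/f.
D = 11 × 100 × (1−f)/f ≈ 11 × 100 × 7.00000 ≈ 7700.00 mg.

7700 mg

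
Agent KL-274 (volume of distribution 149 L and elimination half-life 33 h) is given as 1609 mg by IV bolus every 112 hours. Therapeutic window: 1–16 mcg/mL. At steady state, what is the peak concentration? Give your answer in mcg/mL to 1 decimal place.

11.9 mcg/mL

Over one 112-h interval, 112/33 ≈ 3.3939 half-lives elapse, leaving f ≈ 0.0951 of each dose.
At steady state, accumulation factor R = 1/(1 − e^(−kτ)) ≈ 1.1051.
Single-dose peak C₀ = D/Vd = 1609/149 ≈ 10.799 mcg/mL.
Steady-state peak Cmax,ss = C₀·R ≈ 10.799 × 1.1051 ≈ 11.934 mcg/mL.
Peak 11.9 mcg/mL vs MTC 16 mcg/mL: below toxic threshold.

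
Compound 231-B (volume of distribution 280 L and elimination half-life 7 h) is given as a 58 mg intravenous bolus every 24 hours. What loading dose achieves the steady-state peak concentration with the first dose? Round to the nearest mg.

64 mg

f = (1/2)^(24/7) ≈ 0.092875; accumulation ratio R = 1/(1−f) ≈ 1.10238.
Loading dose to hit Cmax,ss on first dose: D_load = D_maint·R ≈ 58 × 1.10238 ≈ 63.94 mg.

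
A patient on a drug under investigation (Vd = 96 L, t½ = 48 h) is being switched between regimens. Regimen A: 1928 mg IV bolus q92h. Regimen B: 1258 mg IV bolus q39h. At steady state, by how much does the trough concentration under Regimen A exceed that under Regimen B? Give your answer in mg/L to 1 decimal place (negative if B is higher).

Regimen A: f = (1/2)^(92/48) ≈ 0.2649; Cmin,ss = (1928/96)·f/(1−f) ≈ 7.237 mg/L.
Regimen B: f = (1/2)^(39/48) ≈ 0.5694; Cmin,ss = (1258/96)·f/(1−f) ≈ 17.328 mg/L.
Difference ≈ 7.237 − 17.328 ≈ -10.091 mg/L.

-10.1 mg/L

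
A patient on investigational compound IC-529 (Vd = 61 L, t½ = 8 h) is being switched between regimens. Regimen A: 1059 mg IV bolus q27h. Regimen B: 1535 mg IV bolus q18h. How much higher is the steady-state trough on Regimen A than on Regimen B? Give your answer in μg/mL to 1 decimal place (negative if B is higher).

-4.8 μg/mL

Regimen A: f = (1/2)^(27/8) ≈ 0.0964; Cmin,ss = (1059/61)·f/(1−f) ≈ 1.852 μg/mL.
Regimen B: f = (1/2)^(18/8) ≈ 0.2102; Cmin,ss = (1535/61)·f/(1−f) ≈ 6.697 μg/mL.
Difference ≈ 1.852 − 6.697 ≈ -4.845 μg/mL.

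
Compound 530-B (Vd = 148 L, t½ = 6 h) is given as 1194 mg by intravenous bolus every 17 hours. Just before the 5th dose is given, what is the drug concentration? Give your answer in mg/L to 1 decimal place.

f = (1/2)^(τ/t½) = (1/2)^(17/6) ≈ 0.1403.
C₀ = D/Vd = 1194/148 ≈ 8.068 mg/L.
Before the 5th dose, 4 doses have been given. Superposition: Cmin = C₀·(f + f² + … + f^4).
≈ 8.068 × (0.1403 + 0.0197 + 0.0028 + 0.0004) ≈ 8.068 × 0.1632 ≈ 1.317 mg/L.

1.3 mg/L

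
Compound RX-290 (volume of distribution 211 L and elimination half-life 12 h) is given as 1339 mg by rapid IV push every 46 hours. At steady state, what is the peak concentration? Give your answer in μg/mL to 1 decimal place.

6.8 μg/mL

τ/t½ = 46/12 ≈ 3.8333, so fraction remaining f = (1/2)^(46/12) ≈ 0.0702.
Accumulation ratio R = 1/(1 − f) ≈ 1/0.9298 ≈ 1.0755.
Each bolus raises the concentration by D/Vd = 1339/211 ≈ 6.346 μg/mL.
Steady-state peak Cmax,ss = C₀·R ≈ 6.346 × 1.0755 ≈ 6.825 μg/mL.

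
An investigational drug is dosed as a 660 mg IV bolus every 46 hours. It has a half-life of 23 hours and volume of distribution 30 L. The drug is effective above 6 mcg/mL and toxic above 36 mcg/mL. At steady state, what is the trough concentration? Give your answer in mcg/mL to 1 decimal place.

7.3 mcg/mL

The dosing interval is 2 half-lives, so f = 2^(−2) = 0.25.
Accumulation ratio R = 1/(1 − f) = 1/0.75 = 4/3.
Single-dose peak C₀ = D/Vd = 660/30 = 22 mcg/mL.
Steady-state peak Cmax,ss = C₀·R = 22 × 4/3 ≈ 29.333 mcg/mL.
Steady-state trough Cmin,ss = Cmax,ss·f ≈ 29.333 × 0.25 ≈ 7.333 mcg/mL.
Trough 7.3 mcg/mL vs MEC 6 mcg/mL: adequate.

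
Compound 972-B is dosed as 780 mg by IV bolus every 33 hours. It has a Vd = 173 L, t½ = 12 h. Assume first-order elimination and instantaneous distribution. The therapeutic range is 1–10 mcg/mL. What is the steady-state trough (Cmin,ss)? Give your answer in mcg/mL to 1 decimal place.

0.8 mcg/mL

τ/t½ = 33/12 ≈ 2.75, so fraction remaining f = (1/2)^(33/12) ≈ 0.1487.
Single-dose peak C₀ = D/Vd = 780/173 ≈ 4.509 mcg/mL.
Steady-state trough Cmin,ss = C₀·f/(1−f) ≈ 4.509 × 0.1487/0.8513 ≈ 0.788 mcg/mL.
Trough 0.8 mcg/mL vs MEC 1 mcg/mL: subtherapeutic.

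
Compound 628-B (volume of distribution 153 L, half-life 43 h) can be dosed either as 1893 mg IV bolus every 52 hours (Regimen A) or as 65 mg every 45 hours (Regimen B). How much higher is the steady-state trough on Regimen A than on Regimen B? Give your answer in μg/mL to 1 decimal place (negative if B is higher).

9.0 μg/mL

Regimen A: f = (1/2)^(52/43) ≈ 0.4325; Cmin,ss = (1893/153)·f/(1−f) ≈ 9.429 μg/mL.
Regimen B: f = (1/2)^(45/43) ≈ 0.4841; Cmin,ss = (65/153)·f/(1−f) ≈ 0.399 μg/mL.
Difference ≈ 9.429 − 0.399 ≈ 9.030 μg/mL.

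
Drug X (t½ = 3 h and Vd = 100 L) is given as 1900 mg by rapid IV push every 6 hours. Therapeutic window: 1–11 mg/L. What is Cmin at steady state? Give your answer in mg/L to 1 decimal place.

τ = 6 h = 2 half-lives, so f = (1/2)^2 = 0.25.
Accumulation ratio R = 1/(1 − f) = 1/0.75 = 4/3.
Single-dose peak C₀ = D/Vd = 1900/100 = 19 mg/L.
Steady-state peak Cmax,ss = C₀·R = 19 × 4/3 ≈ 25.333 mg/L.
Steady-state trough Cmin,ss = Cmax,ss·f ≈ 25.333 × 0.25 ≈ 6.333 mg/L.
Trough 6.3 mg/L vs MEC 1 mg/L: adequate.

6.3 mg/L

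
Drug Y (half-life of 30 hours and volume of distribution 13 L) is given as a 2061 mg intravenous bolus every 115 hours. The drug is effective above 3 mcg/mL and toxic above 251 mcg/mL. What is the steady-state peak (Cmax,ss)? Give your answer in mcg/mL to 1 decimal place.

170.5 mcg/mL

τ/t½ = 115/30 ≈ 3.8333, so fraction remaining f = (1/2)^(115/30) ≈ 0.0702.
At steady state, accumulation factor R = 1/(1 − e^(−kτ)) ≈ 1.0755.
Each bolus raises the concentration by D/Vd = 2061/13 ≈ 158.538 mcg/mL.
Cmax,ss = C₀/(1 − f) ≈ 158.538/0.9298 ≈ 170.508 mcg/mL.
Peak 170.5 mcg/mL vs MTC 251 mcg/mL: below toxic threshold.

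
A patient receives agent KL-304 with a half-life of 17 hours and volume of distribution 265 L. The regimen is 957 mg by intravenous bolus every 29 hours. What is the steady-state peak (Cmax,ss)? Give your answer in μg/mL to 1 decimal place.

k = ln2/t½ = ln2/17 ≈ 0.040773 h⁻¹; fraction remaining f = e^(−kτ) = e^(−0.040773×29) ≈ 0.3065.
At steady state, accumulation factor R = 1/(1 − e^(−kτ)) ≈ 1.4420.
Single-dose peak C₀ = D/Vd = 957/265 ≈ 3.611 μg/mL.
Steady-state peak Cmax,ss = C₀·R ≈ 3.611 × 1.4420 ≈ 5.207 μg/mL.

5.2 μg/mL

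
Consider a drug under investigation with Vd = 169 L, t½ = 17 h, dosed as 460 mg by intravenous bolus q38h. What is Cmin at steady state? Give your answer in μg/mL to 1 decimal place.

0.7 μg/mL

Over one 38-h interval, 38/17 ≈ 2.2353 half-lives elapse, leaving f ≈ 0.2124 of each dose.
At steady state, accumulation factor R = 1/(1 − e^(−kτ)) ≈ 1.2697.
Each bolus raises the concentration by D/Vd = 460/169 ≈ 2.722 μg/mL.
Cmax,ss = C₀/(1 − f) ≈ 2.722/0.7876 ≈ 3.456 μg/mL.
Steady-state trough Cmin,ss = Cmax,ss·f ≈ 3.456 × 0.2124 ≈ 0.734 μg/mL.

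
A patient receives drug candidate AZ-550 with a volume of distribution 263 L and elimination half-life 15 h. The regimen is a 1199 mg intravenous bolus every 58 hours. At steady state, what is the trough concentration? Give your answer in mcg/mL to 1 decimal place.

k = ln2/t½ = ln2/15 ≈ 0.046210 h⁻¹; fraction remaining f = e^(−kτ) = e^(−0.046210×58) ≈ 0.0686.
Accumulation ratio R = 1/(1 − f) ≈ 1/0.9314 ≈ 1.0737.
Single-dose peak C₀ = D/Vd = 1199/263 ≈ 4.559 mcg/mL.
Steady-state peak Cmax,ss = C₀·R ≈ 4.559 × 1.0737 ≈ 4.895 mcg/mL.
Steady-state trough Cmin,ss = Cmax,ss·f ≈ 4.895 × 0.0686 ≈ 0.336 mcg/mL.

0.3 mcg/mL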